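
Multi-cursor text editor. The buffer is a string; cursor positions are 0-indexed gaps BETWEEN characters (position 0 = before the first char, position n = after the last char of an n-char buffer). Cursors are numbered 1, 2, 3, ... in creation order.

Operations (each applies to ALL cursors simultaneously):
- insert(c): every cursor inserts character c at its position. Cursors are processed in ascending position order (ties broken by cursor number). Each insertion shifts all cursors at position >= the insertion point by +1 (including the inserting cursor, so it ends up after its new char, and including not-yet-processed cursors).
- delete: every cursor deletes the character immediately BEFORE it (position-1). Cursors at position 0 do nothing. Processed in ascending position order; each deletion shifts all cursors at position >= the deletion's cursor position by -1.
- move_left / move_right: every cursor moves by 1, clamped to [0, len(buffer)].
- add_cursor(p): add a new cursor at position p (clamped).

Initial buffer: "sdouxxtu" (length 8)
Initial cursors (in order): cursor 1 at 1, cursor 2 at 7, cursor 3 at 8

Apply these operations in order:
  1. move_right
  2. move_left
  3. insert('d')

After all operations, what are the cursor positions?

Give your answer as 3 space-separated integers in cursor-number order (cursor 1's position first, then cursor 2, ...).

Answer: 2 10 10

Derivation:
After op 1 (move_right): buffer="sdouxxtu" (len 8), cursors c1@2 c2@8 c3@8, authorship ........
After op 2 (move_left): buffer="sdouxxtu" (len 8), cursors c1@1 c2@7 c3@7, authorship ........
After op 3 (insert('d')): buffer="sddouxxtddu" (len 11), cursors c1@2 c2@10 c3@10, authorship .1......23.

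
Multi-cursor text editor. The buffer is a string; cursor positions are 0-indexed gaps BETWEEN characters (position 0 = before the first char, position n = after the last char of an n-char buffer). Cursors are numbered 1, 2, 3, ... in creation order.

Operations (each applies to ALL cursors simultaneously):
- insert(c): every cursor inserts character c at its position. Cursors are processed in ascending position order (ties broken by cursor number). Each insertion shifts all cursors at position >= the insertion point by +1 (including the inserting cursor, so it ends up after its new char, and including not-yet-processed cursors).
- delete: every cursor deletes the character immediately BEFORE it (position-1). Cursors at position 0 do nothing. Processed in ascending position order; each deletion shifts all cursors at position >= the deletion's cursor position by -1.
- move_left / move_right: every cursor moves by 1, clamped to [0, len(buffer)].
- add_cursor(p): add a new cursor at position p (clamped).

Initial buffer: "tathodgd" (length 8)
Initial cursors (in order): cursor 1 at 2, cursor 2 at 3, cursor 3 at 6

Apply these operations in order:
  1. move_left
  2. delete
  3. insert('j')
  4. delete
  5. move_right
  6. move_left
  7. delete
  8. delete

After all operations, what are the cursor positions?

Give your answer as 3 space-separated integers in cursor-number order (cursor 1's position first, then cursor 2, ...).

Answer: 0 0 0

Derivation:
After op 1 (move_left): buffer="tathodgd" (len 8), cursors c1@1 c2@2 c3@5, authorship ........
After op 2 (delete): buffer="thdgd" (len 5), cursors c1@0 c2@0 c3@2, authorship .....
After op 3 (insert('j')): buffer="jjthjdgd" (len 8), cursors c1@2 c2@2 c3@5, authorship 12..3...
After op 4 (delete): buffer="thdgd" (len 5), cursors c1@0 c2@0 c3@2, authorship .....
After op 5 (move_right): buffer="thdgd" (len 5), cursors c1@1 c2@1 c3@3, authorship .....
After op 6 (move_left): buffer="thdgd" (len 5), cursors c1@0 c2@0 c3@2, authorship .....
After op 7 (delete): buffer="tdgd" (len 4), cursors c1@0 c2@0 c3@1, authorship ....
After op 8 (delete): buffer="dgd" (len 3), cursors c1@0 c2@0 c3@0, authorship ...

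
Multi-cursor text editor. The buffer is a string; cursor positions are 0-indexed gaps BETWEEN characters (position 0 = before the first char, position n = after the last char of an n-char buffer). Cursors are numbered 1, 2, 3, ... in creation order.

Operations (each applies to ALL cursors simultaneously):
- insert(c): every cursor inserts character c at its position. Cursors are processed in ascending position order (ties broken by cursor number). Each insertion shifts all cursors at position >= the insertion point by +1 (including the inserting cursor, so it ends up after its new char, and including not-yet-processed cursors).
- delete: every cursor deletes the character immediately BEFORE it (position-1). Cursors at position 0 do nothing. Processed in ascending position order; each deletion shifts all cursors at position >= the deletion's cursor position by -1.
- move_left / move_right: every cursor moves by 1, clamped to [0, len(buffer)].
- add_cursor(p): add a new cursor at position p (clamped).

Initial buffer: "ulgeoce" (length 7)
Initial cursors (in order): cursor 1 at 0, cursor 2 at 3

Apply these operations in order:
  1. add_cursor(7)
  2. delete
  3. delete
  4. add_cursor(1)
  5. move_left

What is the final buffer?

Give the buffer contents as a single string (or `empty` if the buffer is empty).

Answer: ueo

Derivation:
After op 1 (add_cursor(7)): buffer="ulgeoce" (len 7), cursors c1@0 c2@3 c3@7, authorship .......
After op 2 (delete): buffer="uleoc" (len 5), cursors c1@0 c2@2 c3@5, authorship .....
After op 3 (delete): buffer="ueo" (len 3), cursors c1@0 c2@1 c3@3, authorship ...
After op 4 (add_cursor(1)): buffer="ueo" (len 3), cursors c1@0 c2@1 c4@1 c3@3, authorship ...
After op 5 (move_left): buffer="ueo" (len 3), cursors c1@0 c2@0 c4@0 c3@2, authorship ...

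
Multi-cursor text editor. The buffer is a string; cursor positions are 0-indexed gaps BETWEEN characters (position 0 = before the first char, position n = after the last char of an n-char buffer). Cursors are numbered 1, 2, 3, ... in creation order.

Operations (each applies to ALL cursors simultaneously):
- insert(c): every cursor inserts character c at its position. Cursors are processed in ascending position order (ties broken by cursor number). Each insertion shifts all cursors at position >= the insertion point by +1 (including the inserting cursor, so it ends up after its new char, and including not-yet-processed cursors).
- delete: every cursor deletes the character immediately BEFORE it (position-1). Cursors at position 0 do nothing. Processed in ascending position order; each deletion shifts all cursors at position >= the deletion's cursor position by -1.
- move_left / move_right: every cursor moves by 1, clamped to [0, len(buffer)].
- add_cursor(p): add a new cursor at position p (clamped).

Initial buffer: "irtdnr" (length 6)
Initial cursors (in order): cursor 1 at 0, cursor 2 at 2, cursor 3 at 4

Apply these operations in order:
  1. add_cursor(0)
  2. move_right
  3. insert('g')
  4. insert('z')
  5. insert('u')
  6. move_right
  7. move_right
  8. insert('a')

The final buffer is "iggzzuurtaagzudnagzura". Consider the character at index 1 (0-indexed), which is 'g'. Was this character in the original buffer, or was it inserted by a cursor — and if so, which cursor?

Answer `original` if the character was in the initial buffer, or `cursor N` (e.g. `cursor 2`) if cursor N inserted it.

Answer: cursor 1

Derivation:
After op 1 (add_cursor(0)): buffer="irtdnr" (len 6), cursors c1@0 c4@0 c2@2 c3@4, authorship ......
After op 2 (move_right): buffer="irtdnr" (len 6), cursors c1@1 c4@1 c2@3 c3@5, authorship ......
After op 3 (insert('g')): buffer="iggrtgdngr" (len 10), cursors c1@3 c4@3 c2@6 c3@9, authorship .14..2..3.
After op 4 (insert('z')): buffer="iggzzrtgzdngzr" (len 14), cursors c1@5 c4@5 c2@9 c3@13, authorship .1414..22..33.
After op 5 (insert('u')): buffer="iggzzuurtgzudngzur" (len 18), cursors c1@7 c4@7 c2@12 c3@17, authorship .141414..222..333.
After op 6 (move_right): buffer="iggzzuurtgzudngzur" (len 18), cursors c1@8 c4@8 c2@13 c3@18, authorship .141414..222..333.
After op 7 (move_right): buffer="iggzzuurtgzudngzur" (len 18), cursors c1@9 c4@9 c2@14 c3@18, authorship .141414..222..333.
After op 8 (insert('a')): buffer="iggzzuurtaagzudnagzura" (len 22), cursors c1@11 c4@11 c2@17 c3@22, authorship .141414..14222..2333.3
Authorship (.=original, N=cursor N): . 1 4 1 4 1 4 . . 1 4 2 2 2 . . 2 3 3 3 . 3
Index 1: author = 1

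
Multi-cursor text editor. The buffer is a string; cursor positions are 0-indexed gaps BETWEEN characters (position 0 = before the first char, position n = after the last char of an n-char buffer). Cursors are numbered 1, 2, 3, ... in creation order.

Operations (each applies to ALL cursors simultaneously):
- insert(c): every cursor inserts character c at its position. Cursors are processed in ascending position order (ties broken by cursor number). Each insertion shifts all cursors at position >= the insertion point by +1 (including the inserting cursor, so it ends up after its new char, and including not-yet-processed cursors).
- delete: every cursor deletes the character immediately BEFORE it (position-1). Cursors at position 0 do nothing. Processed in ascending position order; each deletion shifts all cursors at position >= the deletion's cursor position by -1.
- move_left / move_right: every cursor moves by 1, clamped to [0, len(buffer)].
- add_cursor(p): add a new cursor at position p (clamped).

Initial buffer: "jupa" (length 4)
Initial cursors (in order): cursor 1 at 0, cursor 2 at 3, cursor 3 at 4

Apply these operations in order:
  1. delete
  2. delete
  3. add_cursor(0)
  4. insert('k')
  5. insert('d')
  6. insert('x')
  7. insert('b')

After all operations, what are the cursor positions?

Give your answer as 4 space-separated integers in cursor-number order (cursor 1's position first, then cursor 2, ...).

Answer: 16 16 16 16

Derivation:
After op 1 (delete): buffer="ju" (len 2), cursors c1@0 c2@2 c3@2, authorship ..
After op 2 (delete): buffer="" (len 0), cursors c1@0 c2@0 c3@0, authorship 
After op 3 (add_cursor(0)): buffer="" (len 0), cursors c1@0 c2@0 c3@0 c4@0, authorship 
After op 4 (insert('k')): buffer="kkkk" (len 4), cursors c1@4 c2@4 c3@4 c4@4, authorship 1234
After op 5 (insert('d')): buffer="kkkkdddd" (len 8), cursors c1@8 c2@8 c3@8 c4@8, authorship 12341234
After op 6 (insert('x')): buffer="kkkkddddxxxx" (len 12), cursors c1@12 c2@12 c3@12 c4@12, authorship 123412341234
After op 7 (insert('b')): buffer="kkkkddddxxxxbbbb" (len 16), cursors c1@16 c2@16 c3@16 c4@16, authorship 1234123412341234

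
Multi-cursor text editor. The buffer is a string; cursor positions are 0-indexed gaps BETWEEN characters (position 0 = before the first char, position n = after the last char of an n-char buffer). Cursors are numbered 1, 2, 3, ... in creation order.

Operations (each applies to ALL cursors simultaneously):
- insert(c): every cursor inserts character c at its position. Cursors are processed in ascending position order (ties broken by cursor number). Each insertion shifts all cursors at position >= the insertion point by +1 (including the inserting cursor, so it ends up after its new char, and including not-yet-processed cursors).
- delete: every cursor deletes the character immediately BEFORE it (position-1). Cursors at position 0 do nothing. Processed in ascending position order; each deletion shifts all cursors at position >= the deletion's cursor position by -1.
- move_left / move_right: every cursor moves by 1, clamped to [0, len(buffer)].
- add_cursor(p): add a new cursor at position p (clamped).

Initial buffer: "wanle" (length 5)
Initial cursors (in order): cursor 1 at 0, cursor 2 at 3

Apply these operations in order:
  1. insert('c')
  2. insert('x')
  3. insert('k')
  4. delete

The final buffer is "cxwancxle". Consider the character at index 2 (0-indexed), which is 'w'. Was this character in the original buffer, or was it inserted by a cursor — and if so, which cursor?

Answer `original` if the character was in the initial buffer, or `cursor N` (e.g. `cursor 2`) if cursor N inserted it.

Answer: original

Derivation:
After op 1 (insert('c')): buffer="cwancle" (len 7), cursors c1@1 c2@5, authorship 1...2..
After op 2 (insert('x')): buffer="cxwancxle" (len 9), cursors c1@2 c2@7, authorship 11...22..
After op 3 (insert('k')): buffer="cxkwancxkle" (len 11), cursors c1@3 c2@9, authorship 111...222..
After op 4 (delete): buffer="cxwancxle" (len 9), cursors c1@2 c2@7, authorship 11...22..
Authorship (.=original, N=cursor N): 1 1 . . . 2 2 . .
Index 2: author = original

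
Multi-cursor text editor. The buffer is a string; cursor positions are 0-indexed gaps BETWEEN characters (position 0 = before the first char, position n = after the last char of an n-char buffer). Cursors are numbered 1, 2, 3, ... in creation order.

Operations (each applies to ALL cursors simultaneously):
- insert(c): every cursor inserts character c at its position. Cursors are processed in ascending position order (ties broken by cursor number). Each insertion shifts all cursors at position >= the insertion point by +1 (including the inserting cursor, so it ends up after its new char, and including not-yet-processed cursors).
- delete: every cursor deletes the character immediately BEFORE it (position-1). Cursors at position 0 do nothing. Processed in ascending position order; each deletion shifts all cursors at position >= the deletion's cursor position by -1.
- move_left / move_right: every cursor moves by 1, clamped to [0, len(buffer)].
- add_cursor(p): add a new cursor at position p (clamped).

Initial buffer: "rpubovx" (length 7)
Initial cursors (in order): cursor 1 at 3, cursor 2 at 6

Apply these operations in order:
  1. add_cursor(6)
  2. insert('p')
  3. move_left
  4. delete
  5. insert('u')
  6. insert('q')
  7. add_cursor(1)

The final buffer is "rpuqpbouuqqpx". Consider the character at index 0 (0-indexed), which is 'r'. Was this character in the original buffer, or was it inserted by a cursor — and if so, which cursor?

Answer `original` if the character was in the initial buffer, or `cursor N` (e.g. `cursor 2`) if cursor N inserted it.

After op 1 (add_cursor(6)): buffer="rpubovx" (len 7), cursors c1@3 c2@6 c3@6, authorship .......
After op 2 (insert('p')): buffer="rpupbovppx" (len 10), cursors c1@4 c2@9 c3@9, authorship ...1...23.
After op 3 (move_left): buffer="rpupbovppx" (len 10), cursors c1@3 c2@8 c3@8, authorship ...1...23.
After op 4 (delete): buffer="rppbopx" (len 7), cursors c1@2 c2@5 c3@5, authorship ..1..3.
After op 5 (insert('u')): buffer="rpupbouupx" (len 10), cursors c1@3 c2@8 c3@8, authorship ..11..233.
After op 6 (insert('q')): buffer="rpuqpbouuqqpx" (len 13), cursors c1@4 c2@11 c3@11, authorship ..111..23233.
After op 7 (add_cursor(1)): buffer="rpuqpbouuqqpx" (len 13), cursors c4@1 c1@4 c2@11 c3@11, authorship ..111..23233.
Authorship (.=original, N=cursor N): . . 1 1 1 . . 2 3 2 3 3 .
Index 0: author = original

Answer: original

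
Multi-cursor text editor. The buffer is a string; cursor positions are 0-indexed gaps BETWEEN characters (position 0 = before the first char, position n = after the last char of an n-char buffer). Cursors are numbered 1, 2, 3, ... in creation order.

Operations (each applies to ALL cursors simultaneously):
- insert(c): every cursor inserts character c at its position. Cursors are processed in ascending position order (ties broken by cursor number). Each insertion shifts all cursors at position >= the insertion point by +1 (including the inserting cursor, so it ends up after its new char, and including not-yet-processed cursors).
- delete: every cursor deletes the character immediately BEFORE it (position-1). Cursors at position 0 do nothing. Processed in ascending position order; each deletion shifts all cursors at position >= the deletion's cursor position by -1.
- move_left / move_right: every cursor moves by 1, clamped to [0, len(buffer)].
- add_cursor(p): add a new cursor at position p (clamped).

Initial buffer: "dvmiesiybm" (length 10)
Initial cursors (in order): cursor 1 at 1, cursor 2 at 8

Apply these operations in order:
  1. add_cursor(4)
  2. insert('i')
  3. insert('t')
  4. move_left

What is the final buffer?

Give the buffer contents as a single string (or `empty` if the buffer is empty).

After op 1 (add_cursor(4)): buffer="dvmiesiybm" (len 10), cursors c1@1 c3@4 c2@8, authorship ..........
After op 2 (insert('i')): buffer="divmiiesiyibm" (len 13), cursors c1@2 c3@6 c2@11, authorship .1...3....2..
After op 3 (insert('t')): buffer="ditvmiitesiyitbm" (len 16), cursors c1@3 c3@8 c2@14, authorship .11...33....22..
After op 4 (move_left): buffer="ditvmiitesiyitbm" (len 16), cursors c1@2 c3@7 c2@13, authorship .11...33....22..

Answer: ditvmiitesiyitbm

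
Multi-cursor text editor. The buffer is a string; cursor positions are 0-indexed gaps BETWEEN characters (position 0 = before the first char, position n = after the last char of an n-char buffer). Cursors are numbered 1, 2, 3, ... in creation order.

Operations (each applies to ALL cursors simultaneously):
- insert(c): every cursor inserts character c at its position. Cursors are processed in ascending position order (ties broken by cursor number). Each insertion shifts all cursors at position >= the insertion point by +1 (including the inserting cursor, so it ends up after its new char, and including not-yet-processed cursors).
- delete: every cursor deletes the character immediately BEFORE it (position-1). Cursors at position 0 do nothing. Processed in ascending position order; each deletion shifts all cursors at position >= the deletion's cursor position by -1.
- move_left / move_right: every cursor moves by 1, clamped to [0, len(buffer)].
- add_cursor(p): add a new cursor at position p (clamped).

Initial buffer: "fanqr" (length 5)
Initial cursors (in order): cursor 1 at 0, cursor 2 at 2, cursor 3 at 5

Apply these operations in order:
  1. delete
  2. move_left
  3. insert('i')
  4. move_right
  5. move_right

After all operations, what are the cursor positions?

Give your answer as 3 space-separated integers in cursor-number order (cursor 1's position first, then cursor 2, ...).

Answer: 4 4 6

Derivation:
After op 1 (delete): buffer="fnq" (len 3), cursors c1@0 c2@1 c3@3, authorship ...
After op 2 (move_left): buffer="fnq" (len 3), cursors c1@0 c2@0 c3@2, authorship ...
After op 3 (insert('i')): buffer="iifniq" (len 6), cursors c1@2 c2@2 c3@5, authorship 12..3.
After op 4 (move_right): buffer="iifniq" (len 6), cursors c1@3 c2@3 c3@6, authorship 12..3.
After op 5 (move_right): buffer="iifniq" (len 6), cursors c1@4 c2@4 c3@6, authorship 12..3.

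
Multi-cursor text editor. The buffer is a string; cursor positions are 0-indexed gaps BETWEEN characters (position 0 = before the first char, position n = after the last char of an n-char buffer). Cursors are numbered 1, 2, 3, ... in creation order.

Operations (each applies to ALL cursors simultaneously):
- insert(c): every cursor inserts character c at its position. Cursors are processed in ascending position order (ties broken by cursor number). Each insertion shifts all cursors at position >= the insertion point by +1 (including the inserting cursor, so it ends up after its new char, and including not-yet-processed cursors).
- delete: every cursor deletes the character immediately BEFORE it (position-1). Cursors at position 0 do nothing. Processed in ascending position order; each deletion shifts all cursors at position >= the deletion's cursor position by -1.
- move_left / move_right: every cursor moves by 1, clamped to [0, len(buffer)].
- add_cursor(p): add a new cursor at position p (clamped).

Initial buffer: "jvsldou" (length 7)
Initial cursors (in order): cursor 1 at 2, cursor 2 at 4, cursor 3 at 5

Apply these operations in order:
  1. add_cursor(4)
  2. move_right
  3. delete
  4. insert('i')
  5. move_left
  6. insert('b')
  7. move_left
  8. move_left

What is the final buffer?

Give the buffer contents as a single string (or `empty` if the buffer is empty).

Answer: jviiibbbbiu

Derivation:
After op 1 (add_cursor(4)): buffer="jvsldou" (len 7), cursors c1@2 c2@4 c4@4 c3@5, authorship .......
After op 2 (move_right): buffer="jvsldou" (len 7), cursors c1@3 c2@5 c4@5 c3@6, authorship .......
After op 3 (delete): buffer="jvu" (len 3), cursors c1@2 c2@2 c3@2 c4@2, authorship ...
After op 4 (insert('i')): buffer="jviiiiu" (len 7), cursors c1@6 c2@6 c3@6 c4@6, authorship ..1234.
After op 5 (move_left): buffer="jviiiiu" (len 7), cursors c1@5 c2@5 c3@5 c4@5, authorship ..1234.
After op 6 (insert('b')): buffer="jviiibbbbiu" (len 11), cursors c1@9 c2@9 c3@9 c4@9, authorship ..12312344.
After op 7 (move_left): buffer="jviiibbbbiu" (len 11), cursors c1@8 c2@8 c3@8 c4@8, authorship ..12312344.
After op 8 (move_left): buffer="jviiibbbbiu" (len 11), cursors c1@7 c2@7 c3@7 c4@7, authorship ..12312344.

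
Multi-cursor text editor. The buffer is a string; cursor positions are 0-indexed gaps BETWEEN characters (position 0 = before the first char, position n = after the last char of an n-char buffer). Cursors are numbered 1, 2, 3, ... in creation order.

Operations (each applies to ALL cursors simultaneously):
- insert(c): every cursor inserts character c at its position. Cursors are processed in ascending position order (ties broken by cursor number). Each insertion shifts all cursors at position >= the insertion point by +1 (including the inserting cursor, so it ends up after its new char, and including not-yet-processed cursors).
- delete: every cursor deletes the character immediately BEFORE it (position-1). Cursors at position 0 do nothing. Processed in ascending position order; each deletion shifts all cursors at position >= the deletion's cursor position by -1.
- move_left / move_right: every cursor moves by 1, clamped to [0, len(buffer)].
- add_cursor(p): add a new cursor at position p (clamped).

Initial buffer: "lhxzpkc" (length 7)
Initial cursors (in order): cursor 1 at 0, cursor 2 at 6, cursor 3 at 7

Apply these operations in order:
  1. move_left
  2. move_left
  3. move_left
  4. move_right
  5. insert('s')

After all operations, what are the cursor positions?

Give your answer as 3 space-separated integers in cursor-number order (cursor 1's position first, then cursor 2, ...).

After op 1 (move_left): buffer="lhxzpkc" (len 7), cursors c1@0 c2@5 c3@6, authorship .......
After op 2 (move_left): buffer="lhxzpkc" (len 7), cursors c1@0 c2@4 c3@5, authorship .......
After op 3 (move_left): buffer="lhxzpkc" (len 7), cursors c1@0 c2@3 c3@4, authorship .......
After op 4 (move_right): buffer="lhxzpkc" (len 7), cursors c1@1 c2@4 c3@5, authorship .......
After op 5 (insert('s')): buffer="lshxzspskc" (len 10), cursors c1@2 c2@6 c3@8, authorship .1...2.3..

Answer: 2 6 8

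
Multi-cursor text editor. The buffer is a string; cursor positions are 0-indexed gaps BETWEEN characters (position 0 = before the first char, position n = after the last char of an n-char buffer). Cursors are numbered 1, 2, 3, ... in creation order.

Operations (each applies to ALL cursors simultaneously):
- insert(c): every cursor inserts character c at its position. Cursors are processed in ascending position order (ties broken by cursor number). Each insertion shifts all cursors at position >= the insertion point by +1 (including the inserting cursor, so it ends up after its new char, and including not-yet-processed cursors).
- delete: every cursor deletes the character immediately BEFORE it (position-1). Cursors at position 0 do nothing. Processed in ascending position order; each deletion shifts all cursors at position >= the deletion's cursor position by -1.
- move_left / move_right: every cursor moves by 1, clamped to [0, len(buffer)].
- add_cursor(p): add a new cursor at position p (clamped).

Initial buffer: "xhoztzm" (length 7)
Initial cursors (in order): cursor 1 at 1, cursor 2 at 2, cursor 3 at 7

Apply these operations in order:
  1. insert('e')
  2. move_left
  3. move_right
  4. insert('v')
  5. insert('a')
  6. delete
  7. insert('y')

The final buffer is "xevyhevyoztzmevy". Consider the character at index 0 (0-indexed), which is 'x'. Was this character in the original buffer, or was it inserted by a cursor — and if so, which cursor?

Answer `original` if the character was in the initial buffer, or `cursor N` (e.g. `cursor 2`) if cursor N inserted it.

After op 1 (insert('e')): buffer="xeheoztzme" (len 10), cursors c1@2 c2@4 c3@10, authorship .1.2.....3
After op 2 (move_left): buffer="xeheoztzme" (len 10), cursors c1@1 c2@3 c3@9, authorship .1.2.....3
After op 3 (move_right): buffer="xeheoztzme" (len 10), cursors c1@2 c2@4 c3@10, authorship .1.2.....3
After op 4 (insert('v')): buffer="xevhevoztzmev" (len 13), cursors c1@3 c2@6 c3@13, authorship .11.22.....33
After op 5 (insert('a')): buffer="xevahevaoztzmeva" (len 16), cursors c1@4 c2@8 c3@16, authorship .111.222.....333
After op 6 (delete): buffer="xevhevoztzmev" (len 13), cursors c1@3 c2@6 c3@13, authorship .11.22.....33
After op 7 (insert('y')): buffer="xevyhevyoztzmevy" (len 16), cursors c1@4 c2@8 c3@16, authorship .111.222.....333
Authorship (.=original, N=cursor N): . 1 1 1 . 2 2 2 . . . . . 3 3 3
Index 0: author = original

Answer: original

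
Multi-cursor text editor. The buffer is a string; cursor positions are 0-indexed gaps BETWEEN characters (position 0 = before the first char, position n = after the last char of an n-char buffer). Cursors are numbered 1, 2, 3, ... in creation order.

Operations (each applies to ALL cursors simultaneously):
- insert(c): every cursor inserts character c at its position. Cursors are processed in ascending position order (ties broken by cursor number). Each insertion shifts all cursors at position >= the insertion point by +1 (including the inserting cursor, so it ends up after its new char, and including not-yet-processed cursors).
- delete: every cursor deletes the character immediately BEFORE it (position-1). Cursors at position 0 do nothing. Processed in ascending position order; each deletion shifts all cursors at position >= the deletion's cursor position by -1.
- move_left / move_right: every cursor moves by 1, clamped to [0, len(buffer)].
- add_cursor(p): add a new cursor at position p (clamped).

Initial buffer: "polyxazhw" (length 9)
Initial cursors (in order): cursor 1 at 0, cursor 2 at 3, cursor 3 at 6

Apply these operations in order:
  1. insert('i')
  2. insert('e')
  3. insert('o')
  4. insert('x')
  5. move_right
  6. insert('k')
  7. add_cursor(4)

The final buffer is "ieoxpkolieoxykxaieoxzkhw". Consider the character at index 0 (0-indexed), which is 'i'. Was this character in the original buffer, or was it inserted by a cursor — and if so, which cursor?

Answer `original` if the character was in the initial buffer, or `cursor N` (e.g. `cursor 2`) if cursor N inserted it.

Answer: cursor 1

Derivation:
After op 1 (insert('i')): buffer="ipoliyxaizhw" (len 12), cursors c1@1 c2@5 c3@9, authorship 1...2...3...
After op 2 (insert('e')): buffer="iepolieyxaiezhw" (len 15), cursors c1@2 c2@7 c3@12, authorship 11...22...33...
After op 3 (insert('o')): buffer="ieopolieoyxaieozhw" (len 18), cursors c1@3 c2@9 c3@15, authorship 111...222...333...
After op 4 (insert('x')): buffer="ieoxpolieoxyxaieoxzhw" (len 21), cursors c1@4 c2@11 c3@18, authorship 1111...2222...3333...
After op 5 (move_right): buffer="ieoxpolieoxyxaieoxzhw" (len 21), cursors c1@5 c2@12 c3@19, authorship 1111...2222...3333...
After op 6 (insert('k')): buffer="ieoxpkolieoxykxaieoxzkhw" (len 24), cursors c1@6 c2@14 c3@22, authorship 1111.1..2222.2..3333.3..
After op 7 (add_cursor(4)): buffer="ieoxpkolieoxykxaieoxzkhw" (len 24), cursors c4@4 c1@6 c2@14 c3@22, authorship 1111.1..2222.2..3333.3..
Authorship (.=original, N=cursor N): 1 1 1 1 . 1 . . 2 2 2 2 . 2 . . 3 3 3 3 . 3 . .
Index 0: author = 1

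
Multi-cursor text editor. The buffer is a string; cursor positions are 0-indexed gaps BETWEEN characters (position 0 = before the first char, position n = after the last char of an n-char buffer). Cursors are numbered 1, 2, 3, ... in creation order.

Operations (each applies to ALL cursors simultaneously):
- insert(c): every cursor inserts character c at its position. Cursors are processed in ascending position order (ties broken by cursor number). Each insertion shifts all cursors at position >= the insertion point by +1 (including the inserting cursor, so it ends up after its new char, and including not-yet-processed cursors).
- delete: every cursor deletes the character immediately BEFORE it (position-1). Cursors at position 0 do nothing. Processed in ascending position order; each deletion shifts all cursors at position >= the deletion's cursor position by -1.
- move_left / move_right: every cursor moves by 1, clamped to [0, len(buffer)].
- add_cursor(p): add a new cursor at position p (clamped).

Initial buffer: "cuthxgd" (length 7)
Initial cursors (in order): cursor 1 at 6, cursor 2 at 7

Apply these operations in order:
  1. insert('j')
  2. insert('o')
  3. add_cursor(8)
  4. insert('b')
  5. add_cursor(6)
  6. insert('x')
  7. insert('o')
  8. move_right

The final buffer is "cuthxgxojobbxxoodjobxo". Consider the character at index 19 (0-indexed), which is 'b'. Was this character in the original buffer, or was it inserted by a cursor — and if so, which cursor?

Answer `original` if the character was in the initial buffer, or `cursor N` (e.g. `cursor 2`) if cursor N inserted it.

Answer: cursor 2

Derivation:
After op 1 (insert('j')): buffer="cuthxgjdj" (len 9), cursors c1@7 c2@9, authorship ......1.2
After op 2 (insert('o')): buffer="cuthxgjodjo" (len 11), cursors c1@8 c2@11, authorship ......11.22
After op 3 (add_cursor(8)): buffer="cuthxgjodjo" (len 11), cursors c1@8 c3@8 c2@11, authorship ......11.22
After op 4 (insert('b')): buffer="cuthxgjobbdjob" (len 14), cursors c1@10 c3@10 c2@14, authorship ......1113.222
After op 5 (add_cursor(6)): buffer="cuthxgjobbdjob" (len 14), cursors c4@6 c1@10 c3@10 c2@14, authorship ......1113.222
After op 6 (insert('x')): buffer="cuthxgxjobbxxdjobx" (len 18), cursors c4@7 c1@13 c3@13 c2@18, authorship ......4111313.2222
After op 7 (insert('o')): buffer="cuthxgxojobbxxoodjobxo" (len 22), cursors c4@8 c1@16 c3@16 c2@22, authorship ......4411131313.22222
After op 8 (move_right): buffer="cuthxgxojobbxxoodjobxo" (len 22), cursors c4@9 c1@17 c3@17 c2@22, authorship ......4411131313.22222
Authorship (.=original, N=cursor N): . . . . . . 4 4 1 1 1 3 1 3 1 3 . 2 2 2 2 2
Index 19: author = 2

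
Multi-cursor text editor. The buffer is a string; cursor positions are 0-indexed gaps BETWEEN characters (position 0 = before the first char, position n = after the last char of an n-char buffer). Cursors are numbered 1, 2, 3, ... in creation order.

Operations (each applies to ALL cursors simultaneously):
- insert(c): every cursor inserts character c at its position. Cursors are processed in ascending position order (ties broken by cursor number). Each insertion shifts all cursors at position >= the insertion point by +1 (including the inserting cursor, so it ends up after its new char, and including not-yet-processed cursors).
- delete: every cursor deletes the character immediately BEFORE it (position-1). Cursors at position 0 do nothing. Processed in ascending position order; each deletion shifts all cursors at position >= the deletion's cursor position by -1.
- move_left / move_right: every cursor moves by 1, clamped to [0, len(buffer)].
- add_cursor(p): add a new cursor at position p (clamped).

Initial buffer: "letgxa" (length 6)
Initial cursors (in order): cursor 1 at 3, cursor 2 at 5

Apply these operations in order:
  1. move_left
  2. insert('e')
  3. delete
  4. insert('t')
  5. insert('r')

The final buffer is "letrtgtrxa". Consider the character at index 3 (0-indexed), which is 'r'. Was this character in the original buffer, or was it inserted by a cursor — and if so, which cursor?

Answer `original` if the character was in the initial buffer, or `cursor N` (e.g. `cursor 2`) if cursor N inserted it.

Answer: cursor 1

Derivation:
After op 1 (move_left): buffer="letgxa" (len 6), cursors c1@2 c2@4, authorship ......
After op 2 (insert('e')): buffer="leetgexa" (len 8), cursors c1@3 c2@6, authorship ..1..2..
After op 3 (delete): buffer="letgxa" (len 6), cursors c1@2 c2@4, authorship ......
After op 4 (insert('t')): buffer="lettgtxa" (len 8), cursors c1@3 c2@6, authorship ..1..2..
After op 5 (insert('r')): buffer="letrtgtrxa" (len 10), cursors c1@4 c2@8, authorship ..11..22..
Authorship (.=original, N=cursor N): . . 1 1 . . 2 2 . .
Index 3: author = 1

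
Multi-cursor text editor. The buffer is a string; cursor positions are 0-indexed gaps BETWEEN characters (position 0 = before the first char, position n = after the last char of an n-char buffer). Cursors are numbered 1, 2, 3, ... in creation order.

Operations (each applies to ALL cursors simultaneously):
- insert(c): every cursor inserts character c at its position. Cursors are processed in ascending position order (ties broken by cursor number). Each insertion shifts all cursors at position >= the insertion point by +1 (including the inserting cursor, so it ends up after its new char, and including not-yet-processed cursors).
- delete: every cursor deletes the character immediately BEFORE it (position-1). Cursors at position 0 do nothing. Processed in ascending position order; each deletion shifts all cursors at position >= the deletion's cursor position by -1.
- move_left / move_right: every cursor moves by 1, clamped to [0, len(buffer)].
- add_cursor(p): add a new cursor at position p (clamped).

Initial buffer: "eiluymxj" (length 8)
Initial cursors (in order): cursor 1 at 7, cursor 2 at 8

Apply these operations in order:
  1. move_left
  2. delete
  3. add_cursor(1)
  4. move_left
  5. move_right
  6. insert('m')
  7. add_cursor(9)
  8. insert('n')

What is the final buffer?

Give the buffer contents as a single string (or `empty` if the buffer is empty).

After op 1 (move_left): buffer="eiluymxj" (len 8), cursors c1@6 c2@7, authorship ........
After op 2 (delete): buffer="eiluyj" (len 6), cursors c1@5 c2@5, authorship ......
After op 3 (add_cursor(1)): buffer="eiluyj" (len 6), cursors c3@1 c1@5 c2@5, authorship ......
After op 4 (move_left): buffer="eiluyj" (len 6), cursors c3@0 c1@4 c2@4, authorship ......
After op 5 (move_right): buffer="eiluyj" (len 6), cursors c3@1 c1@5 c2@5, authorship ......
After op 6 (insert('m')): buffer="emiluymmj" (len 9), cursors c3@2 c1@8 c2@8, authorship .3....12.
After op 7 (add_cursor(9)): buffer="emiluymmj" (len 9), cursors c3@2 c1@8 c2@8 c4@9, authorship .3....12.
After op 8 (insert('n')): buffer="emniluymmnnjn" (len 13), cursors c3@3 c1@11 c2@11 c4@13, authorship .33....1212.4

Answer: emniluymmnnjn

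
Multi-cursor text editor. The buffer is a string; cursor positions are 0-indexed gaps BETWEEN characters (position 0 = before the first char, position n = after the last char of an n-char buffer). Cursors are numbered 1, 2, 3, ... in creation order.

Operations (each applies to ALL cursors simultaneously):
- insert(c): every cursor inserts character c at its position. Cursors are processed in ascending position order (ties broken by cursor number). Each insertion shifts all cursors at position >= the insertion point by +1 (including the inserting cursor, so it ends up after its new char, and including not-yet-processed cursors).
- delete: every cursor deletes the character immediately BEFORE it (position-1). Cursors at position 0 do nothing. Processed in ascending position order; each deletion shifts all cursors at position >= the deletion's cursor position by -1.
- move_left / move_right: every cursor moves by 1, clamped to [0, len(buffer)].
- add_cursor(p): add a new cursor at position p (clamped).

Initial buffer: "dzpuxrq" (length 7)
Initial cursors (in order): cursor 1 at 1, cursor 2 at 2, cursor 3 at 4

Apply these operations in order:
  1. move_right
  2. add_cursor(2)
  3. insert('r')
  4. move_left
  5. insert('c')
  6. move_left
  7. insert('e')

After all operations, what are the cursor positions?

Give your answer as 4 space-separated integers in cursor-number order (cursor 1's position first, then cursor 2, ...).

Answer: 6 10 15 6

Derivation:
After op 1 (move_right): buffer="dzpuxrq" (len 7), cursors c1@2 c2@3 c3@5, authorship .......
After op 2 (add_cursor(2)): buffer="dzpuxrq" (len 7), cursors c1@2 c4@2 c2@3 c3@5, authorship .......
After op 3 (insert('r')): buffer="dzrrpruxrrq" (len 11), cursors c1@4 c4@4 c2@6 c3@9, authorship ..14.2..3..
After op 4 (move_left): buffer="dzrrpruxrrq" (len 11), cursors c1@3 c4@3 c2@5 c3@8, authorship ..14.2..3..
After op 5 (insert('c')): buffer="dzrccrpcruxcrrq" (len 15), cursors c1@5 c4@5 c2@8 c3@12, authorship ..1144.22..33..
After op 6 (move_left): buffer="dzrccrpcruxcrrq" (len 15), cursors c1@4 c4@4 c2@7 c3@11, authorship ..1144.22..33..
After op 7 (insert('e')): buffer="dzrceecrpecruxecrrq" (len 19), cursors c1@6 c4@6 c2@10 c3@15, authorship ..111444.222..333..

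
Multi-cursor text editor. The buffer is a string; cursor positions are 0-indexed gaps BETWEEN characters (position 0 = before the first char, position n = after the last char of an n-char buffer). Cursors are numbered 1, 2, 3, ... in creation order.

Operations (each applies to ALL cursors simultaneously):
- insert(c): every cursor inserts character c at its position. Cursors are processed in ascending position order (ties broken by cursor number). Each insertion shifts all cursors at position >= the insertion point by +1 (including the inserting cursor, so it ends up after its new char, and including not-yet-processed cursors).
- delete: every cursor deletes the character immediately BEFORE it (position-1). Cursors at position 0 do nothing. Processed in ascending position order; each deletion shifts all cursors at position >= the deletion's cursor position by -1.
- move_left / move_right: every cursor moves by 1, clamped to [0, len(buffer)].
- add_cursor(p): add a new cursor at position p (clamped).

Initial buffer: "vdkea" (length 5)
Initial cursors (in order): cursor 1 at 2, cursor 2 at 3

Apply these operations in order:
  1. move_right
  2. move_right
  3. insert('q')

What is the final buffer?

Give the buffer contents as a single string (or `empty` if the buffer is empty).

After op 1 (move_right): buffer="vdkea" (len 5), cursors c1@3 c2@4, authorship .....
After op 2 (move_right): buffer="vdkea" (len 5), cursors c1@4 c2@5, authorship .....
After op 3 (insert('q')): buffer="vdkeqaq" (len 7), cursors c1@5 c2@7, authorship ....1.2

Answer: vdkeqaq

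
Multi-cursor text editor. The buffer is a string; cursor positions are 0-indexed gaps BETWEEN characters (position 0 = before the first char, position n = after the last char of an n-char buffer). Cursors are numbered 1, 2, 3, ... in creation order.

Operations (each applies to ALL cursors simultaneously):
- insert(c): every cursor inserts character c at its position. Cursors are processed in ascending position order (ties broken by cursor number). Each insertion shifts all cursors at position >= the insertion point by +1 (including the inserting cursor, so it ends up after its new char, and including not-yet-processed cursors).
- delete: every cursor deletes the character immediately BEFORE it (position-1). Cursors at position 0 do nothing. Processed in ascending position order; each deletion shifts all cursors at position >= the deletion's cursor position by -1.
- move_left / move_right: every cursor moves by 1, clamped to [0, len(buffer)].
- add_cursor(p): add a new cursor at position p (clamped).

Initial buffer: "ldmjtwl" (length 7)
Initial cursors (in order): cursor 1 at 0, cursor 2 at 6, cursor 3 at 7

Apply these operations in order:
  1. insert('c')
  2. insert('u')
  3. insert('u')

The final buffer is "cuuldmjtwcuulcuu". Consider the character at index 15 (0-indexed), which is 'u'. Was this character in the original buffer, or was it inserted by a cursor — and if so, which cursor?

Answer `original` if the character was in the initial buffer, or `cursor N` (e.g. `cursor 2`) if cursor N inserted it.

Answer: cursor 3

Derivation:
After op 1 (insert('c')): buffer="cldmjtwclc" (len 10), cursors c1@1 c2@8 c3@10, authorship 1......2.3
After op 2 (insert('u')): buffer="culdmjtwculcu" (len 13), cursors c1@2 c2@10 c3@13, authorship 11......22.33
After op 3 (insert('u')): buffer="cuuldmjtwcuulcuu" (len 16), cursors c1@3 c2@12 c3@16, authorship 111......222.333
Authorship (.=original, N=cursor N): 1 1 1 . . . . . . 2 2 2 . 3 3 3
Index 15: author = 3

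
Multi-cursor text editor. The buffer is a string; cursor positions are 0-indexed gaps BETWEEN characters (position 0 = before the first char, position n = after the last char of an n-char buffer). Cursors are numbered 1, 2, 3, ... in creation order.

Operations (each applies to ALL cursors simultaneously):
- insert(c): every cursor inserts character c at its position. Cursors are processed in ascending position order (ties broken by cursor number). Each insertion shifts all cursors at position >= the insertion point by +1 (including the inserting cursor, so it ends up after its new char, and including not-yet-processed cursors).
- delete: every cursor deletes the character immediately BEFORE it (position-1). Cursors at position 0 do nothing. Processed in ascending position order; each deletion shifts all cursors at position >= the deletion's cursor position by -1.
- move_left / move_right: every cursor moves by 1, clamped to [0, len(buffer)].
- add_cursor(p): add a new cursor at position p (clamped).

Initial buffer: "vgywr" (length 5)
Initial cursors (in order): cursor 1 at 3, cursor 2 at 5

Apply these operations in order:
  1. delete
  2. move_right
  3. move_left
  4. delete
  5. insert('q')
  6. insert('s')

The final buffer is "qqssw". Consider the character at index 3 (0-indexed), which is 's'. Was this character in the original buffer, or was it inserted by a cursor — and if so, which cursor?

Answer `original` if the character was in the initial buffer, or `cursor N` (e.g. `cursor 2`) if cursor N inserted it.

After op 1 (delete): buffer="vgw" (len 3), cursors c1@2 c2@3, authorship ...
After op 2 (move_right): buffer="vgw" (len 3), cursors c1@3 c2@3, authorship ...
After op 3 (move_left): buffer="vgw" (len 3), cursors c1@2 c2@2, authorship ...
After op 4 (delete): buffer="w" (len 1), cursors c1@0 c2@0, authorship .
After op 5 (insert('q')): buffer="qqw" (len 3), cursors c1@2 c2@2, authorship 12.
After op 6 (insert('s')): buffer="qqssw" (len 5), cursors c1@4 c2@4, authorship 1212.
Authorship (.=original, N=cursor N): 1 2 1 2 .
Index 3: author = 2

Answer: cursor 2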